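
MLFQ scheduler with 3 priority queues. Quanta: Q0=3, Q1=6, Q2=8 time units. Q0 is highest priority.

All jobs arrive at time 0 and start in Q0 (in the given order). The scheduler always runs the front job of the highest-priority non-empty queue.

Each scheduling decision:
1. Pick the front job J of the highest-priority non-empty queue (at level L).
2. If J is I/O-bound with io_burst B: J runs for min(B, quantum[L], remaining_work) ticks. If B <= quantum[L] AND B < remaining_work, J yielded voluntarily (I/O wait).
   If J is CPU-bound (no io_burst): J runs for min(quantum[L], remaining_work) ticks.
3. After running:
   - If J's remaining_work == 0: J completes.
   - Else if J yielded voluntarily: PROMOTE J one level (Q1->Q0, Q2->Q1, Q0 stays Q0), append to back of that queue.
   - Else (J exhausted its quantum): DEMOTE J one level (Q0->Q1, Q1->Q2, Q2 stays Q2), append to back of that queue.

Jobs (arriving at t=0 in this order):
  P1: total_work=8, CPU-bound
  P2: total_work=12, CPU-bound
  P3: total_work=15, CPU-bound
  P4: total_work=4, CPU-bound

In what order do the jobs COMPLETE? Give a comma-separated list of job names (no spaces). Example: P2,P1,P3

Answer: P1,P4,P2,P3

Derivation:
t=0-3: P1@Q0 runs 3, rem=5, quantum used, demote→Q1. Q0=[P2,P3,P4] Q1=[P1] Q2=[]
t=3-6: P2@Q0 runs 3, rem=9, quantum used, demote→Q1. Q0=[P3,P4] Q1=[P1,P2] Q2=[]
t=6-9: P3@Q0 runs 3, rem=12, quantum used, demote→Q1. Q0=[P4] Q1=[P1,P2,P3] Q2=[]
t=9-12: P4@Q0 runs 3, rem=1, quantum used, demote→Q1. Q0=[] Q1=[P1,P2,P3,P4] Q2=[]
t=12-17: P1@Q1 runs 5, rem=0, completes. Q0=[] Q1=[P2,P3,P4] Q2=[]
t=17-23: P2@Q1 runs 6, rem=3, quantum used, demote→Q2. Q0=[] Q1=[P3,P4] Q2=[P2]
t=23-29: P3@Q1 runs 6, rem=6, quantum used, demote→Q2. Q0=[] Q1=[P4] Q2=[P2,P3]
t=29-30: P4@Q1 runs 1, rem=0, completes. Q0=[] Q1=[] Q2=[P2,P3]
t=30-33: P2@Q2 runs 3, rem=0, completes. Q0=[] Q1=[] Q2=[P3]
t=33-39: P3@Q2 runs 6, rem=0, completes. Q0=[] Q1=[] Q2=[]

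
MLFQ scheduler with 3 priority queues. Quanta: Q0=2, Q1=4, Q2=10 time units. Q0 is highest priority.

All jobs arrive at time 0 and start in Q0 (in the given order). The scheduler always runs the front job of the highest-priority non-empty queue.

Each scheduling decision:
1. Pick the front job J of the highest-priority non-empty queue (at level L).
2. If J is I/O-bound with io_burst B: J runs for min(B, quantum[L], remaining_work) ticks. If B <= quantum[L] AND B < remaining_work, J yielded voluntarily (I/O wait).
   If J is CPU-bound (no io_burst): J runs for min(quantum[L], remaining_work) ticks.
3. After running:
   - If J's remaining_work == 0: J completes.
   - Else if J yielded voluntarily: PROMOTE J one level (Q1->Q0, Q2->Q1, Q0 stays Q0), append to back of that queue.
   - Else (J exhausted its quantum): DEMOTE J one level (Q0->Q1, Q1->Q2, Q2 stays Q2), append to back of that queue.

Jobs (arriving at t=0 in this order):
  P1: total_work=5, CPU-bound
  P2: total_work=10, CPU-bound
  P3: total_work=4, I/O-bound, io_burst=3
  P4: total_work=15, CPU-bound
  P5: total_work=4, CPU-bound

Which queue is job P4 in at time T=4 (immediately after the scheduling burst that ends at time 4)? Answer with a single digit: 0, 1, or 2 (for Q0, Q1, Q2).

t=0-2: P1@Q0 runs 2, rem=3, quantum used, demote→Q1. Q0=[P2,P3,P4,P5] Q1=[P1] Q2=[]
t=2-4: P2@Q0 runs 2, rem=8, quantum used, demote→Q1. Q0=[P3,P4,P5] Q1=[P1,P2] Q2=[]
t=4-6: P3@Q0 runs 2, rem=2, quantum used, demote→Q1. Q0=[P4,P5] Q1=[P1,P2,P3] Q2=[]
t=6-8: P4@Q0 runs 2, rem=13, quantum used, demote→Q1. Q0=[P5] Q1=[P1,P2,P3,P4] Q2=[]
t=8-10: P5@Q0 runs 2, rem=2, quantum used, demote→Q1. Q0=[] Q1=[P1,P2,P3,P4,P5] Q2=[]
t=10-13: P1@Q1 runs 3, rem=0, completes. Q0=[] Q1=[P2,P3,P4,P5] Q2=[]
t=13-17: P2@Q1 runs 4, rem=4, quantum used, demote→Q2. Q0=[] Q1=[P3,P4,P5] Q2=[P2]
t=17-19: P3@Q1 runs 2, rem=0, completes. Q0=[] Q1=[P4,P5] Q2=[P2]
t=19-23: P4@Q1 runs 4, rem=9, quantum used, demote→Q2. Q0=[] Q1=[P5] Q2=[P2,P4]
t=23-25: P5@Q1 runs 2, rem=0, completes. Q0=[] Q1=[] Q2=[P2,P4]
t=25-29: P2@Q2 runs 4, rem=0, completes. Q0=[] Q1=[] Q2=[P4]
t=29-38: P4@Q2 runs 9, rem=0, completes. Q0=[] Q1=[] Q2=[]

Answer: 0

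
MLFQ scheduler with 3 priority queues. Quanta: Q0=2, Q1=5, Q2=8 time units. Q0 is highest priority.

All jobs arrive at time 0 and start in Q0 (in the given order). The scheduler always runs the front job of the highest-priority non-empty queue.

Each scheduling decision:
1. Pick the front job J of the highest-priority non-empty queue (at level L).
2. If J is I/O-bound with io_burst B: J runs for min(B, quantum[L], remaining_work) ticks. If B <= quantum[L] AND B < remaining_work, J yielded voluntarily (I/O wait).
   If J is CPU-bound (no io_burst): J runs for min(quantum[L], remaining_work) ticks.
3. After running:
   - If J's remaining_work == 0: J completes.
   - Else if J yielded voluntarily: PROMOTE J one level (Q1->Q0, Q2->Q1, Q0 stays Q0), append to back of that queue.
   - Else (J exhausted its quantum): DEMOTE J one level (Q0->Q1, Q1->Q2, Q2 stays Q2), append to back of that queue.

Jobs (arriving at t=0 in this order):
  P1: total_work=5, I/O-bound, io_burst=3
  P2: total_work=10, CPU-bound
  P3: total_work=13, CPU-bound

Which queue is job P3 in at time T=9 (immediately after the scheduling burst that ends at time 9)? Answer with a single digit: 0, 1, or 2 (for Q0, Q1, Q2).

Answer: 1

Derivation:
t=0-2: P1@Q0 runs 2, rem=3, quantum used, demote→Q1. Q0=[P2,P3] Q1=[P1] Q2=[]
t=2-4: P2@Q0 runs 2, rem=8, quantum used, demote→Q1. Q0=[P3] Q1=[P1,P2] Q2=[]
t=4-6: P3@Q0 runs 2, rem=11, quantum used, demote→Q1. Q0=[] Q1=[P1,P2,P3] Q2=[]
t=6-9: P1@Q1 runs 3, rem=0, completes. Q0=[] Q1=[P2,P3] Q2=[]
t=9-14: P2@Q1 runs 5, rem=3, quantum used, demote→Q2. Q0=[] Q1=[P3] Q2=[P2]
t=14-19: P3@Q1 runs 5, rem=6, quantum used, demote→Q2. Q0=[] Q1=[] Q2=[P2,P3]
t=19-22: P2@Q2 runs 3, rem=0, completes. Q0=[] Q1=[] Q2=[P3]
t=22-28: P3@Q2 runs 6, rem=0, completes. Q0=[] Q1=[] Q2=[]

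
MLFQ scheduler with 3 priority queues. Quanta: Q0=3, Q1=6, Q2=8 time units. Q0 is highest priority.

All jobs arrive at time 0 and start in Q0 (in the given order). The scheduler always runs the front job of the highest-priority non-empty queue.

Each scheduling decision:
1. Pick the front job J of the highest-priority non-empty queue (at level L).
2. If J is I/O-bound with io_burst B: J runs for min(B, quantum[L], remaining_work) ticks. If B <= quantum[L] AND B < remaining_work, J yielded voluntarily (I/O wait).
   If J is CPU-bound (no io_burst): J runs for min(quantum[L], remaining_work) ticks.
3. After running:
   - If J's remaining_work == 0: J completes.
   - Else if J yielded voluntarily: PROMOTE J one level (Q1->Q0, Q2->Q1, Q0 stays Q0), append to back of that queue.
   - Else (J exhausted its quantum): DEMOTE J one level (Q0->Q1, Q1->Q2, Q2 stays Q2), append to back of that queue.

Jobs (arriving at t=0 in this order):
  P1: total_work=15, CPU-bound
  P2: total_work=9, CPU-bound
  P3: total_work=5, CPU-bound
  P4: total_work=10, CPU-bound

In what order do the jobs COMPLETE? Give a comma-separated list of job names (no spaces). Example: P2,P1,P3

Answer: P2,P3,P1,P4

Derivation:
t=0-3: P1@Q0 runs 3, rem=12, quantum used, demote→Q1. Q0=[P2,P3,P4] Q1=[P1] Q2=[]
t=3-6: P2@Q0 runs 3, rem=6, quantum used, demote→Q1. Q0=[P3,P4] Q1=[P1,P2] Q2=[]
t=6-9: P3@Q0 runs 3, rem=2, quantum used, demote→Q1. Q0=[P4] Q1=[P1,P2,P3] Q2=[]
t=9-12: P4@Q0 runs 3, rem=7, quantum used, demote→Q1. Q0=[] Q1=[P1,P2,P3,P4] Q2=[]
t=12-18: P1@Q1 runs 6, rem=6, quantum used, demote→Q2. Q0=[] Q1=[P2,P3,P4] Q2=[P1]
t=18-24: P2@Q1 runs 6, rem=0, completes. Q0=[] Q1=[P3,P4] Q2=[P1]
t=24-26: P3@Q1 runs 2, rem=0, completes. Q0=[] Q1=[P4] Q2=[P1]
t=26-32: P4@Q1 runs 6, rem=1, quantum used, demote→Q2. Q0=[] Q1=[] Q2=[P1,P4]
t=32-38: P1@Q2 runs 6, rem=0, completes. Q0=[] Q1=[] Q2=[P4]
t=38-39: P4@Q2 runs 1, rem=0, completes. Q0=[] Q1=[] Q2=[]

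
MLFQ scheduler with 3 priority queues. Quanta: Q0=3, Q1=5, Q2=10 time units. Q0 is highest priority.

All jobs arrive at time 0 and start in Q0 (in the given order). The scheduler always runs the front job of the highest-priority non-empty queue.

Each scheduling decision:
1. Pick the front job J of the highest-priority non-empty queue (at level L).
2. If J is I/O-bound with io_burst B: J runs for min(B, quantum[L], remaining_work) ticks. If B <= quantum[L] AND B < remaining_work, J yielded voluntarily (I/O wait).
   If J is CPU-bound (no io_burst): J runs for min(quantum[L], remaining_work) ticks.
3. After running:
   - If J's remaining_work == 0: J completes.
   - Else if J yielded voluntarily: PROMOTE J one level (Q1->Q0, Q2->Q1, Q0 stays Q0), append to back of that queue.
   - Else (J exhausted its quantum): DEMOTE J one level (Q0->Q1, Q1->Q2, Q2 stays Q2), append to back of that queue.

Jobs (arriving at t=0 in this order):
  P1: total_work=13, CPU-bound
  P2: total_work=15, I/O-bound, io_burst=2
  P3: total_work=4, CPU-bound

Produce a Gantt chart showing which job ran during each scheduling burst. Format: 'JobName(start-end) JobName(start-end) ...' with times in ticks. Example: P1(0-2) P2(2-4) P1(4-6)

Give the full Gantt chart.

Answer: P1(0-3) P2(3-5) P3(5-8) P2(8-10) P2(10-12) P2(12-14) P2(14-16) P2(16-18) P2(18-20) P2(20-21) P1(21-26) P3(26-27) P1(27-32)

Derivation:
t=0-3: P1@Q0 runs 3, rem=10, quantum used, demote→Q1. Q0=[P2,P3] Q1=[P1] Q2=[]
t=3-5: P2@Q0 runs 2, rem=13, I/O yield, promote→Q0. Q0=[P3,P2] Q1=[P1] Q2=[]
t=5-8: P3@Q0 runs 3, rem=1, quantum used, demote→Q1. Q0=[P2] Q1=[P1,P3] Q2=[]
t=8-10: P2@Q0 runs 2, rem=11, I/O yield, promote→Q0. Q0=[P2] Q1=[P1,P3] Q2=[]
t=10-12: P2@Q0 runs 2, rem=9, I/O yield, promote→Q0. Q0=[P2] Q1=[P1,P3] Q2=[]
t=12-14: P2@Q0 runs 2, rem=7, I/O yield, promote→Q0. Q0=[P2] Q1=[P1,P3] Q2=[]
t=14-16: P2@Q0 runs 2, rem=5, I/O yield, promote→Q0. Q0=[P2] Q1=[P1,P3] Q2=[]
t=16-18: P2@Q0 runs 2, rem=3, I/O yield, promote→Q0. Q0=[P2] Q1=[P1,P3] Q2=[]
t=18-20: P2@Q0 runs 2, rem=1, I/O yield, promote→Q0. Q0=[P2] Q1=[P1,P3] Q2=[]
t=20-21: P2@Q0 runs 1, rem=0, completes. Q0=[] Q1=[P1,P3] Q2=[]
t=21-26: P1@Q1 runs 5, rem=5, quantum used, demote→Q2. Q0=[] Q1=[P3] Q2=[P1]
t=26-27: P3@Q1 runs 1, rem=0, completes. Q0=[] Q1=[] Q2=[P1]
t=27-32: P1@Q2 runs 5, rem=0, completes. Q0=[] Q1=[] Q2=[]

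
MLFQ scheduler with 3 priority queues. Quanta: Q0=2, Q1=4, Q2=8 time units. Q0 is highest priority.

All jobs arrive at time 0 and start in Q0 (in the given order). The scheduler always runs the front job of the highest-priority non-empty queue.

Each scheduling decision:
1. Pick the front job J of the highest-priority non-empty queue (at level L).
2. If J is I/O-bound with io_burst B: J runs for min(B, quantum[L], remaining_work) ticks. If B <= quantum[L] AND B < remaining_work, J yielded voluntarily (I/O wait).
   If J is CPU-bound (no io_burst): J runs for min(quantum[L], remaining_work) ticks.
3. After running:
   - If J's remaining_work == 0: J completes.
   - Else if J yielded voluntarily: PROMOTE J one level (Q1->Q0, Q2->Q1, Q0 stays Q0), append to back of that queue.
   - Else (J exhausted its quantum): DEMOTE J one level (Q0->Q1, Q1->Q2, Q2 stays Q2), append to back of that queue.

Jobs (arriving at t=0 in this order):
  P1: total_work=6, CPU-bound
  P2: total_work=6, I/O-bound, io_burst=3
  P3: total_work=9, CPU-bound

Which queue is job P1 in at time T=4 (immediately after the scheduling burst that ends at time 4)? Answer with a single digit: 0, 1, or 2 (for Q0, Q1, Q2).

Answer: 1

Derivation:
t=0-2: P1@Q0 runs 2, rem=4, quantum used, demote→Q1. Q0=[P2,P3] Q1=[P1] Q2=[]
t=2-4: P2@Q0 runs 2, rem=4, quantum used, demote→Q1. Q0=[P3] Q1=[P1,P2] Q2=[]
t=4-6: P3@Q0 runs 2, rem=7, quantum used, demote→Q1. Q0=[] Q1=[P1,P2,P3] Q2=[]
t=6-10: P1@Q1 runs 4, rem=0, completes. Q0=[] Q1=[P2,P3] Q2=[]
t=10-13: P2@Q1 runs 3, rem=1, I/O yield, promote→Q0. Q0=[P2] Q1=[P3] Q2=[]
t=13-14: P2@Q0 runs 1, rem=0, completes. Q0=[] Q1=[P3] Q2=[]
t=14-18: P3@Q1 runs 4, rem=3, quantum used, demote→Q2. Q0=[] Q1=[] Q2=[P3]
t=18-21: P3@Q2 runs 3, rem=0, completes. Q0=[] Q1=[] Q2=[]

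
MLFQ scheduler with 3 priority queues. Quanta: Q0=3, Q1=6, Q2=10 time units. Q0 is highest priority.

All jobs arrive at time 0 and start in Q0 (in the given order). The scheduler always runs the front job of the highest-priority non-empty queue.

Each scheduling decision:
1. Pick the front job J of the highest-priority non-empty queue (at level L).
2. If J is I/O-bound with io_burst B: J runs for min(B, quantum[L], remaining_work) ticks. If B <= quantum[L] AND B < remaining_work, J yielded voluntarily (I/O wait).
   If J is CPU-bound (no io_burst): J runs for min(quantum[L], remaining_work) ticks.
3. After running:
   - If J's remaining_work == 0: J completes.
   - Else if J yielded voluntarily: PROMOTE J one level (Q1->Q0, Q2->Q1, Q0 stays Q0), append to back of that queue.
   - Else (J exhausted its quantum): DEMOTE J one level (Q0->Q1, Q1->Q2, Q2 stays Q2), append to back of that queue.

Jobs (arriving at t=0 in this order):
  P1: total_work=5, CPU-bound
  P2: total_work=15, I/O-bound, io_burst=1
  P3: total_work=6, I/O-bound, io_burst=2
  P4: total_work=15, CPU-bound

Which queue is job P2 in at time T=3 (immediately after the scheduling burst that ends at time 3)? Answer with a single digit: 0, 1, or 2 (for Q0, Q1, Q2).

Answer: 0

Derivation:
t=0-3: P1@Q0 runs 3, rem=2, quantum used, demote→Q1. Q0=[P2,P3,P4] Q1=[P1] Q2=[]
t=3-4: P2@Q0 runs 1, rem=14, I/O yield, promote→Q0. Q0=[P3,P4,P2] Q1=[P1] Q2=[]
t=4-6: P3@Q0 runs 2, rem=4, I/O yield, promote→Q0. Q0=[P4,P2,P3] Q1=[P1] Q2=[]
t=6-9: P4@Q0 runs 3, rem=12, quantum used, demote→Q1. Q0=[P2,P3] Q1=[P1,P4] Q2=[]
t=9-10: P2@Q0 runs 1, rem=13, I/O yield, promote→Q0. Q0=[P3,P2] Q1=[P1,P4] Q2=[]
t=10-12: P3@Q0 runs 2, rem=2, I/O yield, promote→Q0. Q0=[P2,P3] Q1=[P1,P4] Q2=[]
t=12-13: P2@Q0 runs 1, rem=12, I/O yield, promote→Q0. Q0=[P3,P2] Q1=[P1,P4] Q2=[]
t=13-15: P3@Q0 runs 2, rem=0, completes. Q0=[P2] Q1=[P1,P4] Q2=[]
t=15-16: P2@Q0 runs 1, rem=11, I/O yield, promote→Q0. Q0=[P2] Q1=[P1,P4] Q2=[]
t=16-17: P2@Q0 runs 1, rem=10, I/O yield, promote→Q0. Q0=[P2] Q1=[P1,P4] Q2=[]
t=17-18: P2@Q0 runs 1, rem=9, I/O yield, promote→Q0. Q0=[P2] Q1=[P1,P4] Q2=[]
t=18-19: P2@Q0 runs 1, rem=8, I/O yield, promote→Q0. Q0=[P2] Q1=[P1,P4] Q2=[]
t=19-20: P2@Q0 runs 1, rem=7, I/O yield, promote→Q0. Q0=[P2] Q1=[P1,P4] Q2=[]
t=20-21: P2@Q0 runs 1, rem=6, I/O yield, promote→Q0. Q0=[P2] Q1=[P1,P4] Q2=[]
t=21-22: P2@Q0 runs 1, rem=5, I/O yield, promote→Q0. Q0=[P2] Q1=[P1,P4] Q2=[]
t=22-23: P2@Q0 runs 1, rem=4, I/O yield, promote→Q0. Q0=[P2] Q1=[P1,P4] Q2=[]
t=23-24: P2@Q0 runs 1, rem=3, I/O yield, promote→Q0. Q0=[P2] Q1=[P1,P4] Q2=[]
t=24-25: P2@Q0 runs 1, rem=2, I/O yield, promote→Q0. Q0=[P2] Q1=[P1,P4] Q2=[]
t=25-26: P2@Q0 runs 1, rem=1, I/O yield, promote→Q0. Q0=[P2] Q1=[P1,P4] Q2=[]
t=26-27: P2@Q0 runs 1, rem=0, completes. Q0=[] Q1=[P1,P4] Q2=[]
t=27-29: P1@Q1 runs 2, rem=0, completes. Q0=[] Q1=[P4] Q2=[]
t=29-35: P4@Q1 runs 6, rem=6, quantum used, demote→Q2. Q0=[] Q1=[] Q2=[P4]
t=35-41: P4@Q2 runs 6, rem=0, completes. Q0=[] Q1=[] Q2=[]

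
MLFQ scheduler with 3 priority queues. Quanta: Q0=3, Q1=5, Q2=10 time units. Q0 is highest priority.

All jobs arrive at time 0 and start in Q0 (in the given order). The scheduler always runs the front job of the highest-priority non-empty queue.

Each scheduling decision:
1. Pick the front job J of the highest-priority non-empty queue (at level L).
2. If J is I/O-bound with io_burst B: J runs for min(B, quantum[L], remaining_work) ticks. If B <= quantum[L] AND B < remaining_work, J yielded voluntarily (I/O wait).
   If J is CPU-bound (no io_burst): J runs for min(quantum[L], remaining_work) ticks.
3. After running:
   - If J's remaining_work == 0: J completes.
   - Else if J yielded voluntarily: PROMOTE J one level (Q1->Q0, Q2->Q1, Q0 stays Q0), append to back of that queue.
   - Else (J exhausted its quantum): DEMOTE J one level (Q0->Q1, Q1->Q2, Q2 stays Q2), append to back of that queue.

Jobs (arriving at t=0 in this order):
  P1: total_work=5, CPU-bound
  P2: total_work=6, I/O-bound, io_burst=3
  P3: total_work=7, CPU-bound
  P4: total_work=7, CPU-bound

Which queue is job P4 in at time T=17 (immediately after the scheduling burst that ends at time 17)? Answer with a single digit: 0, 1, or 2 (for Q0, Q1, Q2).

Answer: 1

Derivation:
t=0-3: P1@Q0 runs 3, rem=2, quantum used, demote→Q1. Q0=[P2,P3,P4] Q1=[P1] Q2=[]
t=3-6: P2@Q0 runs 3, rem=3, I/O yield, promote→Q0. Q0=[P3,P4,P2] Q1=[P1] Q2=[]
t=6-9: P3@Q0 runs 3, rem=4, quantum used, demote→Q1. Q0=[P4,P2] Q1=[P1,P3] Q2=[]
t=9-12: P4@Q0 runs 3, rem=4, quantum used, demote→Q1. Q0=[P2] Q1=[P1,P3,P4] Q2=[]
t=12-15: P2@Q0 runs 3, rem=0, completes. Q0=[] Q1=[P1,P3,P4] Q2=[]
t=15-17: P1@Q1 runs 2, rem=0, completes. Q0=[] Q1=[P3,P4] Q2=[]
t=17-21: P3@Q1 runs 4, rem=0, completes. Q0=[] Q1=[P4] Q2=[]
t=21-25: P4@Q1 runs 4, rem=0, completes. Q0=[] Q1=[] Q2=[]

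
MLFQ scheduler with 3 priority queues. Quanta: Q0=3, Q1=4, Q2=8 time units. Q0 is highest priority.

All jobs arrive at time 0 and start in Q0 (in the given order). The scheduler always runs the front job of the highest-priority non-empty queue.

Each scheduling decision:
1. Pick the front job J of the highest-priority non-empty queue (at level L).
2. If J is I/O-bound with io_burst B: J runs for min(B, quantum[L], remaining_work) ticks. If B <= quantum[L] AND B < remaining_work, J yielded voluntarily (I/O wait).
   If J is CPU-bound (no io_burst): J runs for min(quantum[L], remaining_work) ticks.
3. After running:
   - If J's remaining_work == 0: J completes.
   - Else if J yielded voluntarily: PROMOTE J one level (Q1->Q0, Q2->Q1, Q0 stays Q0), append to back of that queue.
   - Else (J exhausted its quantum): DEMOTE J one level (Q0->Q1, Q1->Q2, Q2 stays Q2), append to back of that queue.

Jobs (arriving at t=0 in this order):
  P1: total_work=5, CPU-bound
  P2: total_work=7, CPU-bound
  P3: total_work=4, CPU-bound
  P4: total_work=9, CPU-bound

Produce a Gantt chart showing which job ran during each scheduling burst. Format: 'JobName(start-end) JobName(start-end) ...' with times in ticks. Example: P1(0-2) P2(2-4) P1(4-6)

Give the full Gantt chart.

Answer: P1(0-3) P2(3-6) P3(6-9) P4(9-12) P1(12-14) P2(14-18) P3(18-19) P4(19-23) P4(23-25)

Derivation:
t=0-3: P1@Q0 runs 3, rem=2, quantum used, demote→Q1. Q0=[P2,P3,P4] Q1=[P1] Q2=[]
t=3-6: P2@Q0 runs 3, rem=4, quantum used, demote→Q1. Q0=[P3,P4] Q1=[P1,P2] Q2=[]
t=6-9: P3@Q0 runs 3, rem=1, quantum used, demote→Q1. Q0=[P4] Q1=[P1,P2,P3] Q2=[]
t=9-12: P4@Q0 runs 3, rem=6, quantum used, demote→Q1. Q0=[] Q1=[P1,P2,P3,P4] Q2=[]
t=12-14: P1@Q1 runs 2, rem=0, completes. Q0=[] Q1=[P2,P3,P4] Q2=[]
t=14-18: P2@Q1 runs 4, rem=0, completes. Q0=[] Q1=[P3,P4] Q2=[]
t=18-19: P3@Q1 runs 1, rem=0, completes. Q0=[] Q1=[P4] Q2=[]
t=19-23: P4@Q1 runs 4, rem=2, quantum used, demote→Q2. Q0=[] Q1=[] Q2=[P4]
t=23-25: P4@Q2 runs 2, rem=0, completes. Q0=[] Q1=[] Q2=[]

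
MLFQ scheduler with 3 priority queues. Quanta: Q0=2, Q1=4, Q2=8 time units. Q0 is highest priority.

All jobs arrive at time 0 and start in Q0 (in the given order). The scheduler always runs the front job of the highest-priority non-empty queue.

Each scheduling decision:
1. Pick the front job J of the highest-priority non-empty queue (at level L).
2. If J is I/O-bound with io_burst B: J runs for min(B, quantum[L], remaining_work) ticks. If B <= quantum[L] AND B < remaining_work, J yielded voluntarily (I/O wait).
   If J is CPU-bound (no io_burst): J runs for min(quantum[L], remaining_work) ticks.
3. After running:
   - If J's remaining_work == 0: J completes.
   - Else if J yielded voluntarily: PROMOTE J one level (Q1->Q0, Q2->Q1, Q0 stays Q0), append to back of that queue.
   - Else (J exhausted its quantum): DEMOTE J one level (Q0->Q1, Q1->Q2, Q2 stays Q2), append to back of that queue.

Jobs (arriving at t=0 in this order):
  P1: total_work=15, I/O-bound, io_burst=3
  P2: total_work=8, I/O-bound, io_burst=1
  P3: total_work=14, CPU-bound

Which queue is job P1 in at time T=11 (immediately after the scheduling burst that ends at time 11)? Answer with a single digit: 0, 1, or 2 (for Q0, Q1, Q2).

Answer: 1

Derivation:
t=0-2: P1@Q0 runs 2, rem=13, quantum used, demote→Q1. Q0=[P2,P3] Q1=[P1] Q2=[]
t=2-3: P2@Q0 runs 1, rem=7, I/O yield, promote→Q0. Q0=[P3,P2] Q1=[P1] Q2=[]
t=3-5: P3@Q0 runs 2, rem=12, quantum used, demote→Q1. Q0=[P2] Q1=[P1,P3] Q2=[]
t=5-6: P2@Q0 runs 1, rem=6, I/O yield, promote→Q0. Q0=[P2] Q1=[P1,P3] Q2=[]
t=6-7: P2@Q0 runs 1, rem=5, I/O yield, promote→Q0. Q0=[P2] Q1=[P1,P3] Q2=[]
t=7-8: P2@Q0 runs 1, rem=4, I/O yield, promote→Q0. Q0=[P2] Q1=[P1,P3] Q2=[]
t=8-9: P2@Q0 runs 1, rem=3, I/O yield, promote→Q0. Q0=[P2] Q1=[P1,P3] Q2=[]
t=9-10: P2@Q0 runs 1, rem=2, I/O yield, promote→Q0. Q0=[P2] Q1=[P1,P3] Q2=[]
t=10-11: P2@Q0 runs 1, rem=1, I/O yield, promote→Q0. Q0=[P2] Q1=[P1,P3] Q2=[]
t=11-12: P2@Q0 runs 1, rem=0, completes. Q0=[] Q1=[P1,P3] Q2=[]
t=12-15: P1@Q1 runs 3, rem=10, I/O yield, promote→Q0. Q0=[P1] Q1=[P3] Q2=[]
t=15-17: P1@Q0 runs 2, rem=8, quantum used, demote→Q1. Q0=[] Q1=[P3,P1] Q2=[]
t=17-21: P3@Q1 runs 4, rem=8, quantum used, demote→Q2. Q0=[] Q1=[P1] Q2=[P3]
t=21-24: P1@Q1 runs 3, rem=5, I/O yield, promote→Q0. Q0=[P1] Q1=[] Q2=[P3]
t=24-26: P1@Q0 runs 2, rem=3, quantum used, demote→Q1. Q0=[] Q1=[P1] Q2=[P3]
t=26-29: P1@Q1 runs 3, rem=0, completes. Q0=[] Q1=[] Q2=[P3]
t=29-37: P3@Q2 runs 8, rem=0, completes. Q0=[] Q1=[] Q2=[]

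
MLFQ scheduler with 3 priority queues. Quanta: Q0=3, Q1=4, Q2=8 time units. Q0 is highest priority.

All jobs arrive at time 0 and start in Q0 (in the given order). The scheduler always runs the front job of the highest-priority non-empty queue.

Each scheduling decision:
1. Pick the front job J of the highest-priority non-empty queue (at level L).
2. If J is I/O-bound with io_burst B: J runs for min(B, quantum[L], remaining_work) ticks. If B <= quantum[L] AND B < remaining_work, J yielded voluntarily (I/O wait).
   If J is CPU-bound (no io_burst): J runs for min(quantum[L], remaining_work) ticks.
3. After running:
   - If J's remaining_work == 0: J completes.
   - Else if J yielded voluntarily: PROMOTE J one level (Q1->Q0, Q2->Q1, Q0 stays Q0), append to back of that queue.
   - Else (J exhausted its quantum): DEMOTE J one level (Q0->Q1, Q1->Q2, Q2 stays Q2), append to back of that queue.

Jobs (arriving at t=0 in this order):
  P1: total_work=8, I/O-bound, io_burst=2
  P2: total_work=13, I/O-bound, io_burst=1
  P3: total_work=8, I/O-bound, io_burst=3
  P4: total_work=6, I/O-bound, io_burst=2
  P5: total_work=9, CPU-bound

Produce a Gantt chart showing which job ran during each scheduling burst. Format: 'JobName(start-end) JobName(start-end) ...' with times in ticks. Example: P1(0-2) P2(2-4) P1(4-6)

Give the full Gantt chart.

t=0-2: P1@Q0 runs 2, rem=6, I/O yield, promote→Q0. Q0=[P2,P3,P4,P5,P1] Q1=[] Q2=[]
t=2-3: P2@Q0 runs 1, rem=12, I/O yield, promote→Q0. Q0=[P3,P4,P5,P1,P2] Q1=[] Q2=[]
t=3-6: P3@Q0 runs 3, rem=5, I/O yield, promote→Q0. Q0=[P4,P5,P1,P2,P3] Q1=[] Q2=[]
t=6-8: P4@Q0 runs 2, rem=4, I/O yield, promote→Q0. Q0=[P5,P1,P2,P3,P4] Q1=[] Q2=[]
t=8-11: P5@Q0 runs 3, rem=6, quantum used, demote→Q1. Q0=[P1,P2,P3,P4] Q1=[P5] Q2=[]
t=11-13: P1@Q0 runs 2, rem=4, I/O yield, promote→Q0. Q0=[P2,P3,P4,P1] Q1=[P5] Q2=[]
t=13-14: P2@Q0 runs 1, rem=11, I/O yield, promote→Q0. Q0=[P3,P4,P1,P2] Q1=[P5] Q2=[]
t=14-17: P3@Q0 runs 3, rem=2, I/O yield, promote→Q0. Q0=[P4,P1,P2,P3] Q1=[P5] Q2=[]
t=17-19: P4@Q0 runs 2, rem=2, I/O yield, promote→Q0. Q0=[P1,P2,P3,P4] Q1=[P5] Q2=[]
t=19-21: P1@Q0 runs 2, rem=2, I/O yield, promote→Q0. Q0=[P2,P3,P4,P1] Q1=[P5] Q2=[]
t=21-22: P2@Q0 runs 1, rem=10, I/O yield, promote→Q0. Q0=[P3,P4,P1,P2] Q1=[P5] Q2=[]
t=22-24: P3@Q0 runs 2, rem=0, completes. Q0=[P4,P1,P2] Q1=[P5] Q2=[]
t=24-26: P4@Q0 runs 2, rem=0, completes. Q0=[P1,P2] Q1=[P5] Q2=[]
t=26-28: P1@Q0 runs 2, rem=0, completes. Q0=[P2] Q1=[P5] Q2=[]
t=28-29: P2@Q0 runs 1, rem=9, I/O yield, promote→Q0. Q0=[P2] Q1=[P5] Q2=[]
t=29-30: P2@Q0 runs 1, rem=8, I/O yield, promote→Q0. Q0=[P2] Q1=[P5] Q2=[]
t=30-31: P2@Q0 runs 1, rem=7, I/O yield, promote→Q0. Q0=[P2] Q1=[P5] Q2=[]
t=31-32: P2@Q0 runs 1, rem=6, I/O yield, promote→Q0. Q0=[P2] Q1=[P5] Q2=[]
t=32-33: P2@Q0 runs 1, rem=5, I/O yield, promote→Q0. Q0=[P2] Q1=[P5] Q2=[]
t=33-34: P2@Q0 runs 1, rem=4, I/O yield, promote→Q0. Q0=[P2] Q1=[P5] Q2=[]
t=34-35: P2@Q0 runs 1, rem=3, I/O yield, promote→Q0. Q0=[P2] Q1=[P5] Q2=[]
t=35-36: P2@Q0 runs 1, rem=2, I/O yield, promote→Q0. Q0=[P2] Q1=[P5] Q2=[]
t=36-37: P2@Q0 runs 1, rem=1, I/O yield, promote→Q0. Q0=[P2] Q1=[P5] Q2=[]
t=37-38: P2@Q0 runs 1, rem=0, completes. Q0=[] Q1=[P5] Q2=[]
t=38-42: P5@Q1 runs 4, rem=2, quantum used, demote→Q2. Q0=[] Q1=[] Q2=[P5]
t=42-44: P5@Q2 runs 2, rem=0, completes. Q0=[] Q1=[] Q2=[]

Answer: P1(0-2) P2(2-3) P3(3-6) P4(6-8) P5(8-11) P1(11-13) P2(13-14) P3(14-17) P4(17-19) P1(19-21) P2(21-22) P3(22-24) P4(24-26) P1(26-28) P2(28-29) P2(29-30) P2(30-31) P2(31-32) P2(32-33) P2(33-34) P2(34-35) P2(35-36) P2(36-37) P2(37-38) P5(38-42) P5(42-44)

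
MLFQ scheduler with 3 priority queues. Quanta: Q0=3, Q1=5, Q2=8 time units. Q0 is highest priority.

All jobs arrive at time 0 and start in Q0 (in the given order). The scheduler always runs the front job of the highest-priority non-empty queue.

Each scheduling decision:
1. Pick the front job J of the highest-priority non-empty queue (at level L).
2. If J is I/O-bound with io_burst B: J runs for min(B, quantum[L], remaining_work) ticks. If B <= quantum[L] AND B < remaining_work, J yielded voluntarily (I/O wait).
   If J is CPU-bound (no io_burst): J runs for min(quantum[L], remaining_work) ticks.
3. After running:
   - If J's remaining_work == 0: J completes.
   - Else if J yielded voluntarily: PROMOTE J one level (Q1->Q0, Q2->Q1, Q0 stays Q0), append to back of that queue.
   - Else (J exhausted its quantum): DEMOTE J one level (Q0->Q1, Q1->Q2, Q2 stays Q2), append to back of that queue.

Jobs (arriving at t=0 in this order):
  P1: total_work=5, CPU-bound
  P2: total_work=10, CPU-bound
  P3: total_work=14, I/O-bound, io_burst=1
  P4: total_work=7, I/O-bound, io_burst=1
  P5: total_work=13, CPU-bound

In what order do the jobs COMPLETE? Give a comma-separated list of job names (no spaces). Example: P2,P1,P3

Answer: P4,P3,P1,P2,P5

Derivation:
t=0-3: P1@Q0 runs 3, rem=2, quantum used, demote→Q1. Q0=[P2,P3,P4,P5] Q1=[P1] Q2=[]
t=3-6: P2@Q0 runs 3, rem=7, quantum used, demote→Q1. Q0=[P3,P4,P5] Q1=[P1,P2] Q2=[]
t=6-7: P3@Q0 runs 1, rem=13, I/O yield, promote→Q0. Q0=[P4,P5,P3] Q1=[P1,P2] Q2=[]
t=7-8: P4@Q0 runs 1, rem=6, I/O yield, promote→Q0. Q0=[P5,P3,P4] Q1=[P1,P2] Q2=[]
t=8-11: P5@Q0 runs 3, rem=10, quantum used, demote→Q1. Q0=[P3,P4] Q1=[P1,P2,P5] Q2=[]
t=11-12: P3@Q0 runs 1, rem=12, I/O yield, promote→Q0. Q0=[P4,P3] Q1=[P1,P2,P5] Q2=[]
t=12-13: P4@Q0 runs 1, rem=5, I/O yield, promote→Q0. Q0=[P3,P4] Q1=[P1,P2,P5] Q2=[]
t=13-14: P3@Q0 runs 1, rem=11, I/O yield, promote→Q0. Q0=[P4,P3] Q1=[P1,P2,P5] Q2=[]
t=14-15: P4@Q0 runs 1, rem=4, I/O yield, promote→Q0. Q0=[P3,P4] Q1=[P1,P2,P5] Q2=[]
t=15-16: P3@Q0 runs 1, rem=10, I/O yield, promote→Q0. Q0=[P4,P3] Q1=[P1,P2,P5] Q2=[]
t=16-17: P4@Q0 runs 1, rem=3, I/O yield, promote→Q0. Q0=[P3,P4] Q1=[P1,P2,P5] Q2=[]
t=17-18: P3@Q0 runs 1, rem=9, I/O yield, promote→Q0. Q0=[P4,P3] Q1=[P1,P2,P5] Q2=[]
t=18-19: P4@Q0 runs 1, rem=2, I/O yield, promote→Q0. Q0=[P3,P4] Q1=[P1,P2,P5] Q2=[]
t=19-20: P3@Q0 runs 1, rem=8, I/O yield, promote→Q0. Q0=[P4,P3] Q1=[P1,P2,P5] Q2=[]
t=20-21: P4@Q0 runs 1, rem=1, I/O yield, promote→Q0. Q0=[P3,P4] Q1=[P1,P2,P5] Q2=[]
t=21-22: P3@Q0 runs 1, rem=7, I/O yield, promote→Q0. Q0=[P4,P3] Q1=[P1,P2,P5] Q2=[]
t=22-23: P4@Q0 runs 1, rem=0, completes. Q0=[P3] Q1=[P1,P2,P5] Q2=[]
t=23-24: P3@Q0 runs 1, rem=6, I/O yield, promote→Q0. Q0=[P3] Q1=[P1,P2,P5] Q2=[]
t=24-25: P3@Q0 runs 1, rem=5, I/O yield, promote→Q0. Q0=[P3] Q1=[P1,P2,P5] Q2=[]
t=25-26: P3@Q0 runs 1, rem=4, I/O yield, promote→Q0. Q0=[P3] Q1=[P1,P2,P5] Q2=[]
t=26-27: P3@Q0 runs 1, rem=3, I/O yield, promote→Q0. Q0=[P3] Q1=[P1,P2,P5] Q2=[]
t=27-28: P3@Q0 runs 1, rem=2, I/O yield, promote→Q0. Q0=[P3] Q1=[P1,P2,P5] Q2=[]
t=28-29: P3@Q0 runs 1, rem=1, I/O yield, promote→Q0. Q0=[P3] Q1=[P1,P2,P5] Q2=[]
t=29-30: P3@Q0 runs 1, rem=0, completes. Q0=[] Q1=[P1,P2,P5] Q2=[]
t=30-32: P1@Q1 runs 2, rem=0, completes. Q0=[] Q1=[P2,P5] Q2=[]
t=32-37: P2@Q1 runs 5, rem=2, quantum used, demote→Q2. Q0=[] Q1=[P5] Q2=[P2]
t=37-42: P5@Q1 runs 5, rem=5, quantum used, demote→Q2. Q0=[] Q1=[] Q2=[P2,P5]
t=42-44: P2@Q2 runs 2, rem=0, completes. Q0=[] Q1=[] Q2=[P5]
t=44-49: P5@Q2 runs 5, rem=0, completes. Q0=[] Q1=[] Q2=[]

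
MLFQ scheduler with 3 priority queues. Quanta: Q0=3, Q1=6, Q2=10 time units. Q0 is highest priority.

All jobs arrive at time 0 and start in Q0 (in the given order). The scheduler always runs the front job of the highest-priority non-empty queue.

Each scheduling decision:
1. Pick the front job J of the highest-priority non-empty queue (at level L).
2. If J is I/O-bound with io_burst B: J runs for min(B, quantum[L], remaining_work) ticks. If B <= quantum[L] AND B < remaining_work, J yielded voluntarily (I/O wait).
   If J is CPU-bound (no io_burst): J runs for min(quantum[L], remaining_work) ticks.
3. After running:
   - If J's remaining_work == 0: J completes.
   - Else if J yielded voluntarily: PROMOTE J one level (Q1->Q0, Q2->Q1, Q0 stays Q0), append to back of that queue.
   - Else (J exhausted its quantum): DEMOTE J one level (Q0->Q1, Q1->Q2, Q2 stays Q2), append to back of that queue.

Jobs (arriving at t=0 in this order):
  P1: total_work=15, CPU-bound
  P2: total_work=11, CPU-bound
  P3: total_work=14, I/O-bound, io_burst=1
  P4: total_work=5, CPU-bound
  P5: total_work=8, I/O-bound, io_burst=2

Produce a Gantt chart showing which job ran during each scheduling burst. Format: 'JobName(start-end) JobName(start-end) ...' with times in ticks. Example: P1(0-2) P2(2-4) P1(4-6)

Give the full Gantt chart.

Answer: P1(0-3) P2(3-6) P3(6-7) P4(7-10) P5(10-12) P3(12-13) P5(13-15) P3(15-16) P5(16-18) P3(18-19) P5(19-21) P3(21-22) P3(22-23) P3(23-24) P3(24-25) P3(25-26) P3(26-27) P3(27-28) P3(28-29) P3(29-30) P3(30-31) P1(31-37) P2(37-43) P4(43-45) P1(45-51) P2(51-53)

Derivation:
t=0-3: P1@Q0 runs 3, rem=12, quantum used, demote→Q1. Q0=[P2,P3,P4,P5] Q1=[P1] Q2=[]
t=3-6: P2@Q0 runs 3, rem=8, quantum used, demote→Q1. Q0=[P3,P4,P5] Q1=[P1,P2] Q2=[]
t=6-7: P3@Q0 runs 1, rem=13, I/O yield, promote→Q0. Q0=[P4,P5,P3] Q1=[P1,P2] Q2=[]
t=7-10: P4@Q0 runs 3, rem=2, quantum used, demote→Q1. Q0=[P5,P3] Q1=[P1,P2,P4] Q2=[]
t=10-12: P5@Q0 runs 2, rem=6, I/O yield, promote→Q0. Q0=[P3,P5] Q1=[P1,P2,P4] Q2=[]
t=12-13: P3@Q0 runs 1, rem=12, I/O yield, promote→Q0. Q0=[P5,P3] Q1=[P1,P2,P4] Q2=[]
t=13-15: P5@Q0 runs 2, rem=4, I/O yield, promote→Q0. Q0=[P3,P5] Q1=[P1,P2,P4] Q2=[]
t=15-16: P3@Q0 runs 1, rem=11, I/O yield, promote→Q0. Q0=[P5,P3] Q1=[P1,P2,P4] Q2=[]
t=16-18: P5@Q0 runs 2, rem=2, I/O yield, promote→Q0. Q0=[P3,P5] Q1=[P1,P2,P4] Q2=[]
t=18-19: P3@Q0 runs 1, rem=10, I/O yield, promote→Q0. Q0=[P5,P3] Q1=[P1,P2,P4] Q2=[]
t=19-21: P5@Q0 runs 2, rem=0, completes. Q0=[P3] Q1=[P1,P2,P4] Q2=[]
t=21-22: P3@Q0 runs 1, rem=9, I/O yield, promote→Q0. Q0=[P3] Q1=[P1,P2,P4] Q2=[]
t=22-23: P3@Q0 runs 1, rem=8, I/O yield, promote→Q0. Q0=[P3] Q1=[P1,P2,P4] Q2=[]
t=23-24: P3@Q0 runs 1, rem=7, I/O yield, promote→Q0. Q0=[P3] Q1=[P1,P2,P4] Q2=[]
t=24-25: P3@Q0 runs 1, rem=6, I/O yield, promote→Q0. Q0=[P3] Q1=[P1,P2,P4] Q2=[]
t=25-26: P3@Q0 runs 1, rem=5, I/O yield, promote→Q0. Q0=[P3] Q1=[P1,P2,P4] Q2=[]
t=26-27: P3@Q0 runs 1, rem=4, I/O yield, promote→Q0. Q0=[P3] Q1=[P1,P2,P4] Q2=[]
t=27-28: P3@Q0 runs 1, rem=3, I/O yield, promote→Q0. Q0=[P3] Q1=[P1,P2,P4] Q2=[]
t=28-29: P3@Q0 runs 1, rem=2, I/O yield, promote→Q0. Q0=[P3] Q1=[P1,P2,P4] Q2=[]
t=29-30: P3@Q0 runs 1, rem=1, I/O yield, promote→Q0. Q0=[P3] Q1=[P1,P2,P4] Q2=[]
t=30-31: P3@Q0 runs 1, rem=0, completes. Q0=[] Q1=[P1,P2,P4] Q2=[]
t=31-37: P1@Q1 runs 6, rem=6, quantum used, demote→Q2. Q0=[] Q1=[P2,P4] Q2=[P1]
t=37-43: P2@Q1 runs 6, rem=2, quantum used, demote→Q2. Q0=[] Q1=[P4] Q2=[P1,P2]
t=43-45: P4@Q1 runs 2, rem=0, completes. Q0=[] Q1=[] Q2=[P1,P2]
t=45-51: P1@Q2 runs 6, rem=0, completes. Q0=[] Q1=[] Q2=[P2]
t=51-53: P2@Q2 runs 2, rem=0, completes. Q0=[] Q1=[] Q2=[]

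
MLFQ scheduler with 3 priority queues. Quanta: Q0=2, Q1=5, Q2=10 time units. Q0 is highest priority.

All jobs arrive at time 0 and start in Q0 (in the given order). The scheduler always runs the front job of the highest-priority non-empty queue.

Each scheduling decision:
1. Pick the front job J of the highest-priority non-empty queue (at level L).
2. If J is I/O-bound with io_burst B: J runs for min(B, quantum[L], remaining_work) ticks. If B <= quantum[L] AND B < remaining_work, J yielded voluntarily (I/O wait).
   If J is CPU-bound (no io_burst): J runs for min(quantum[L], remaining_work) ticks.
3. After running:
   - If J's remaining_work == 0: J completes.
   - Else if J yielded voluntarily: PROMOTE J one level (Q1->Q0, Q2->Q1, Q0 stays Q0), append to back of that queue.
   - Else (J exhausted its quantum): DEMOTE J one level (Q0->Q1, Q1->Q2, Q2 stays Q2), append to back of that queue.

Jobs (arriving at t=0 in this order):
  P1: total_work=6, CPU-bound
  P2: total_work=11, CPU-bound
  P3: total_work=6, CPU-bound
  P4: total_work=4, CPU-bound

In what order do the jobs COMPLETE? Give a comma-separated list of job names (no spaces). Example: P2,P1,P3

t=0-2: P1@Q0 runs 2, rem=4, quantum used, demote→Q1. Q0=[P2,P3,P4] Q1=[P1] Q2=[]
t=2-4: P2@Q0 runs 2, rem=9, quantum used, demote→Q1. Q0=[P3,P4] Q1=[P1,P2] Q2=[]
t=4-6: P3@Q0 runs 2, rem=4, quantum used, demote→Q1. Q0=[P4] Q1=[P1,P2,P3] Q2=[]
t=6-8: P4@Q0 runs 2, rem=2, quantum used, demote→Q1. Q0=[] Q1=[P1,P2,P3,P4] Q2=[]
t=8-12: P1@Q1 runs 4, rem=0, completes. Q0=[] Q1=[P2,P3,P4] Q2=[]
t=12-17: P2@Q1 runs 5, rem=4, quantum used, demote→Q2. Q0=[] Q1=[P3,P4] Q2=[P2]
t=17-21: P3@Q1 runs 4, rem=0, completes. Q0=[] Q1=[P4] Q2=[P2]
t=21-23: P4@Q1 runs 2, rem=0, completes. Q0=[] Q1=[] Q2=[P2]
t=23-27: P2@Q2 runs 4, rem=0, completes. Q0=[] Q1=[] Q2=[]

Answer: P1,P3,P4,P2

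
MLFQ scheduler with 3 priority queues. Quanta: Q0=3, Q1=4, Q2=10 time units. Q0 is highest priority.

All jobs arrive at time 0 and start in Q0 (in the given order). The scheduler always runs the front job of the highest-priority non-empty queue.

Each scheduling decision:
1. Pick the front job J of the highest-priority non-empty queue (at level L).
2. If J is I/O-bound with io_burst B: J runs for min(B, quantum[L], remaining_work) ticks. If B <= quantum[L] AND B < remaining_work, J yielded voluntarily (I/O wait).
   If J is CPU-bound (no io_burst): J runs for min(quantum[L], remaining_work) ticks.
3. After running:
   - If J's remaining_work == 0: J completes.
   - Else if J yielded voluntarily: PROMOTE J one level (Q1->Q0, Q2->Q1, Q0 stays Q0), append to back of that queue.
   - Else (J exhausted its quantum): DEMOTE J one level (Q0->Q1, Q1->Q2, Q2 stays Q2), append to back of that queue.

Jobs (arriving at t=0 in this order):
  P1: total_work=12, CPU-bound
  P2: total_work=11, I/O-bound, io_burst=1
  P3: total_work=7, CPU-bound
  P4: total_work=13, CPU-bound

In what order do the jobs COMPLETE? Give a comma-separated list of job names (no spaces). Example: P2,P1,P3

Answer: P2,P3,P1,P4

Derivation:
t=0-3: P1@Q0 runs 3, rem=9, quantum used, demote→Q1. Q0=[P2,P3,P4] Q1=[P1] Q2=[]
t=3-4: P2@Q0 runs 1, rem=10, I/O yield, promote→Q0. Q0=[P3,P4,P2] Q1=[P1] Q2=[]
t=4-7: P3@Q0 runs 3, rem=4, quantum used, demote→Q1. Q0=[P4,P2] Q1=[P1,P3] Q2=[]
t=7-10: P4@Q0 runs 3, rem=10, quantum used, demote→Q1. Q0=[P2] Q1=[P1,P3,P4] Q2=[]
t=10-11: P2@Q0 runs 1, rem=9, I/O yield, promote→Q0. Q0=[P2] Q1=[P1,P3,P4] Q2=[]
t=11-12: P2@Q0 runs 1, rem=8, I/O yield, promote→Q0. Q0=[P2] Q1=[P1,P3,P4] Q2=[]
t=12-13: P2@Q0 runs 1, rem=7, I/O yield, promote→Q0. Q0=[P2] Q1=[P1,P3,P4] Q2=[]
t=13-14: P2@Q0 runs 1, rem=6, I/O yield, promote→Q0. Q0=[P2] Q1=[P1,P3,P4] Q2=[]
t=14-15: P2@Q0 runs 1, rem=5, I/O yield, promote→Q0. Q0=[P2] Q1=[P1,P3,P4] Q2=[]
t=15-16: P2@Q0 runs 1, rem=4, I/O yield, promote→Q0. Q0=[P2] Q1=[P1,P3,P4] Q2=[]
t=16-17: P2@Q0 runs 1, rem=3, I/O yield, promote→Q0. Q0=[P2] Q1=[P1,P3,P4] Q2=[]
t=17-18: P2@Q0 runs 1, rem=2, I/O yield, promote→Q0. Q0=[P2] Q1=[P1,P3,P4] Q2=[]
t=18-19: P2@Q0 runs 1, rem=1, I/O yield, promote→Q0. Q0=[P2] Q1=[P1,P3,P4] Q2=[]
t=19-20: P2@Q0 runs 1, rem=0, completes. Q0=[] Q1=[P1,P3,P4] Q2=[]
t=20-24: P1@Q1 runs 4, rem=5, quantum used, demote→Q2. Q0=[] Q1=[P3,P4] Q2=[P1]
t=24-28: P3@Q1 runs 4, rem=0, completes. Q0=[] Q1=[P4] Q2=[P1]
t=28-32: P4@Q1 runs 4, rem=6, quantum used, demote→Q2. Q0=[] Q1=[] Q2=[P1,P4]
t=32-37: P1@Q2 runs 5, rem=0, completes. Q0=[] Q1=[] Q2=[P4]
t=37-43: P4@Q2 runs 6, rem=0, completes. Q0=[] Q1=[] Q2=[]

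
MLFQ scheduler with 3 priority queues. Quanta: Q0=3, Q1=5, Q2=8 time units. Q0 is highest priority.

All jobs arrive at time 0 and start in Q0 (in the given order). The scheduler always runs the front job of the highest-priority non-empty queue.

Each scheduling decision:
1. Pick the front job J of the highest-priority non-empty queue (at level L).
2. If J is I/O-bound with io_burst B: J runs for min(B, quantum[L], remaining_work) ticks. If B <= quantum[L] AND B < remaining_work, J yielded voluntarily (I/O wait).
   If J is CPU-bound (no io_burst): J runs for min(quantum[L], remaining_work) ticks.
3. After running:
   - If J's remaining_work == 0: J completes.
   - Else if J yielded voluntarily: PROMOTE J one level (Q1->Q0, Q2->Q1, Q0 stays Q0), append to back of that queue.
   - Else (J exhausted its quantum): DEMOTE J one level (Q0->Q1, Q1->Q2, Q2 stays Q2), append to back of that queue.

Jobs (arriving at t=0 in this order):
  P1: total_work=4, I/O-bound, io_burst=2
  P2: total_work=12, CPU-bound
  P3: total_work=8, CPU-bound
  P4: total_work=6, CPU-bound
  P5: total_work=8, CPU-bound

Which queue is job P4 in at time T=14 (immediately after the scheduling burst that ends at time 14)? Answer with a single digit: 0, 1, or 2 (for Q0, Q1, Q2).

Answer: 1

Derivation:
t=0-2: P1@Q0 runs 2, rem=2, I/O yield, promote→Q0. Q0=[P2,P3,P4,P5,P1] Q1=[] Q2=[]
t=2-5: P2@Q0 runs 3, rem=9, quantum used, demote→Q1. Q0=[P3,P4,P5,P1] Q1=[P2] Q2=[]
t=5-8: P3@Q0 runs 3, rem=5, quantum used, demote→Q1. Q0=[P4,P5,P1] Q1=[P2,P3] Q2=[]
t=8-11: P4@Q0 runs 3, rem=3, quantum used, demote→Q1. Q0=[P5,P1] Q1=[P2,P3,P4] Q2=[]
t=11-14: P5@Q0 runs 3, rem=5, quantum used, demote→Q1. Q0=[P1] Q1=[P2,P3,P4,P5] Q2=[]
t=14-16: P1@Q0 runs 2, rem=0, completes. Q0=[] Q1=[P2,P3,P4,P5] Q2=[]
t=16-21: P2@Q1 runs 5, rem=4, quantum used, demote→Q2. Q0=[] Q1=[P3,P4,P5] Q2=[P2]
t=21-26: P3@Q1 runs 5, rem=0, completes. Q0=[] Q1=[P4,P5] Q2=[P2]
t=26-29: P4@Q1 runs 3, rem=0, completes. Q0=[] Q1=[P5] Q2=[P2]
t=29-34: P5@Q1 runs 5, rem=0, completes. Q0=[] Q1=[] Q2=[P2]
t=34-38: P2@Q2 runs 4, rem=0, completes. Q0=[] Q1=[] Q2=[]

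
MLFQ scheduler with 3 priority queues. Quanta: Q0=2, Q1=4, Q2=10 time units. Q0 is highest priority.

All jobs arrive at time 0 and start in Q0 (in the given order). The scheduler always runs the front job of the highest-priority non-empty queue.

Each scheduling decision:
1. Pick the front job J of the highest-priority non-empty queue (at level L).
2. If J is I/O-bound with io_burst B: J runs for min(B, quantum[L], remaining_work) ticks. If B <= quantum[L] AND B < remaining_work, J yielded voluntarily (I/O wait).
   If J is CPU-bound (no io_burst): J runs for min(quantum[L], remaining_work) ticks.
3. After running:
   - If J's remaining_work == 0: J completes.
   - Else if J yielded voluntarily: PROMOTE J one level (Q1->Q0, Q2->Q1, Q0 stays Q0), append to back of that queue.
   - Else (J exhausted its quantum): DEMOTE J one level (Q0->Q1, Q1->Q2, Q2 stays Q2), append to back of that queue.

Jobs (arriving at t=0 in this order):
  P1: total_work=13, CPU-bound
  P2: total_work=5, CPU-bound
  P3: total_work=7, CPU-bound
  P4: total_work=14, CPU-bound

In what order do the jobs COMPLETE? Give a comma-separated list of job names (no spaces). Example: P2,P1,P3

Answer: P2,P1,P3,P4

Derivation:
t=0-2: P1@Q0 runs 2, rem=11, quantum used, demote→Q1. Q0=[P2,P3,P4] Q1=[P1] Q2=[]
t=2-4: P2@Q0 runs 2, rem=3, quantum used, demote→Q1. Q0=[P3,P4] Q1=[P1,P2] Q2=[]
t=4-6: P3@Q0 runs 2, rem=5, quantum used, demote→Q1. Q0=[P4] Q1=[P1,P2,P3] Q2=[]
t=6-8: P4@Q0 runs 2, rem=12, quantum used, demote→Q1. Q0=[] Q1=[P1,P2,P3,P4] Q2=[]
t=8-12: P1@Q1 runs 4, rem=7, quantum used, demote→Q2. Q0=[] Q1=[P2,P3,P4] Q2=[P1]
t=12-15: P2@Q1 runs 3, rem=0, completes. Q0=[] Q1=[P3,P4] Q2=[P1]
t=15-19: P3@Q1 runs 4, rem=1, quantum used, demote→Q2. Q0=[] Q1=[P4] Q2=[P1,P3]
t=19-23: P4@Q1 runs 4, rem=8, quantum used, demote→Q2. Q0=[] Q1=[] Q2=[P1,P3,P4]
t=23-30: P1@Q2 runs 7, rem=0, completes. Q0=[] Q1=[] Q2=[P3,P4]
t=30-31: P3@Q2 runs 1, rem=0, completes. Q0=[] Q1=[] Q2=[P4]
t=31-39: P4@Q2 runs 8, rem=0, completes. Q0=[] Q1=[] Q2=[]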